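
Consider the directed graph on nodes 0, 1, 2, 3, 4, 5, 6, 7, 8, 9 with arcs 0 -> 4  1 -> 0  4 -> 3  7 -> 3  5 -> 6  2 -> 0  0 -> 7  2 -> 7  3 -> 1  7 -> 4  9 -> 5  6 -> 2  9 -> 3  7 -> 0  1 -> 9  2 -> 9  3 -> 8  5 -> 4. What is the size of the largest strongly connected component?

9

{0, 1, 2, 3, 4, 5, 6, 7, 9} are all mutually reachable — one SCC of size 9.
{8} is an SCC by itself.
The largest has 9 vertices.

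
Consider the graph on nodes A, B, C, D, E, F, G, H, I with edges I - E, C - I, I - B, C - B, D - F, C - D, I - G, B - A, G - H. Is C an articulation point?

Yes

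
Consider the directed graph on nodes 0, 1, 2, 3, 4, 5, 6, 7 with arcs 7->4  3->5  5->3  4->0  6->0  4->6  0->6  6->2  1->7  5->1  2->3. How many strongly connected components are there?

{0, 1, 2, 3, 4, 5, 6, 7} are all mutually reachable — one SCC of size 8.
That gives 1 strongly connected component.

1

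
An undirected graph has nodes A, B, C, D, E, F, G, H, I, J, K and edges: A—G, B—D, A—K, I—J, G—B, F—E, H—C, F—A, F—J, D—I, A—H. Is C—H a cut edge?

Yes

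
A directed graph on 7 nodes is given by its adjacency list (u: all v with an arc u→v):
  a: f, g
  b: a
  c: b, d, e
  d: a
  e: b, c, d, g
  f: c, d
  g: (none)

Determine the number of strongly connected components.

2

{a, b, c, d, e, f} are all mutually reachable — one SCC of size 6.
{g} is an SCC by itself.
That gives 2 strongly connected components.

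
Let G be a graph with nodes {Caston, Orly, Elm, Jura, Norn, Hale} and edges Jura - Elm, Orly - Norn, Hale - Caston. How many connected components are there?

Starting from Elm we can reach Elm, Jura. That is one component of size 2.
Starting from Norn we can reach Norn, Orly. That is one component of size 2.
Starting from Hale we can reach Hale, Caston. That is one component of size 2.
Total: 3 components.

3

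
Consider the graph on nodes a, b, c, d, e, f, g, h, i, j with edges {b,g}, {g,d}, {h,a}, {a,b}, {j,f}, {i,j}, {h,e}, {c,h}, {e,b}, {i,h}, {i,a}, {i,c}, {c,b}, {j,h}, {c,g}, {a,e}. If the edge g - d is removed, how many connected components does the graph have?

2

Before removal there is 1 component.
g - d is a bridge — removing it separates g's side from d's side.
After removal: 2 components.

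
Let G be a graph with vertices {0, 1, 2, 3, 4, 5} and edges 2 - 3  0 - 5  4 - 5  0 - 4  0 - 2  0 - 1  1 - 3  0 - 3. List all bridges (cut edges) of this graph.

The edges on the cycle 0-4-5-0 are not bridges since each lies on that cycle.
Every edge lies on some cycle, so there are no bridges.

none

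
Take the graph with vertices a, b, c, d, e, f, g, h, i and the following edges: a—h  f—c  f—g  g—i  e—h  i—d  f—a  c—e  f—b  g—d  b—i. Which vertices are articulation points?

f

Removing f increases the component count from 1 to 2, so f is a cut vertex.
By contrast removing g leaves 1 component; it is not a cut vertex. No other vertex is a cut vertex either.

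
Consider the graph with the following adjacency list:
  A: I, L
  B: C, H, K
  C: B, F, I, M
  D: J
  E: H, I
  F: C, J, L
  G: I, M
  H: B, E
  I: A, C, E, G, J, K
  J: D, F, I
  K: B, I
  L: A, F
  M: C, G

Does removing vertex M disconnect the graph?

No

Deleting M leaves 1 component (was 1) (its neighbors C, G remain connected to each other), so M is not a cut vertex.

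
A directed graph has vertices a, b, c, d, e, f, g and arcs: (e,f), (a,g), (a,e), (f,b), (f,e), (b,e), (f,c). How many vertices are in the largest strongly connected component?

{b, e, f} are all mutually reachable — one SCC of size 3.
{g} is an SCC by itself.
{d} is an SCC by itself.
{c} is an SCC by itself.
{a} is an SCC by itself.
The largest has 3 vertices.

3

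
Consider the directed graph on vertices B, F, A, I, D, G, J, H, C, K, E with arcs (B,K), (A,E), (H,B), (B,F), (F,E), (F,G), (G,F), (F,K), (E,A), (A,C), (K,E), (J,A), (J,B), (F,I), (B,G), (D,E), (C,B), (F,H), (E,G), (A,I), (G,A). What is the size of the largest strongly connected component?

{A, B, C, E, F, G, H, K} are all mutually reachable — one SCC of size 8.
{J} is an SCC by itself.
{D} is an SCC by itself.
{I} is an SCC by itself.
The largest has 8 vertices.

8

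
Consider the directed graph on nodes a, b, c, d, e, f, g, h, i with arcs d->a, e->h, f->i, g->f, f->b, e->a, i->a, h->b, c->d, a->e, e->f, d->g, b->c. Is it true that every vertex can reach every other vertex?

From a we can reach every vertex (a, b, c, d, e, f, g, h, i), and every vertex can reach a (a, b, c, d, e, f, g, h, i). So the whole graph is one strongly connected component.

Yes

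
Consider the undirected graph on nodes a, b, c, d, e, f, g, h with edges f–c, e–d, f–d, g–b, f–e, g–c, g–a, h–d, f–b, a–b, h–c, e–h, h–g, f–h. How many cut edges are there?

0

The edges on the cycle f-e-h-f are not bridges since each lies on that cycle.
Every edge lies on some cycle, so there are no bridges.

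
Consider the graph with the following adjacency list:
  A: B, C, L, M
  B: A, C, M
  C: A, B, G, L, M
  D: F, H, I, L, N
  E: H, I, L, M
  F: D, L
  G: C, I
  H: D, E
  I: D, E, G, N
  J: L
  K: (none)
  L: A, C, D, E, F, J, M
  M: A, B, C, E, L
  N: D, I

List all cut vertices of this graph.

L

Removing L increases the component count from 2 to 3, so L is a cut vertex.
By contrast removing N leaves 2 components; it is not a cut vertex. No other vertex is a cut vertex either.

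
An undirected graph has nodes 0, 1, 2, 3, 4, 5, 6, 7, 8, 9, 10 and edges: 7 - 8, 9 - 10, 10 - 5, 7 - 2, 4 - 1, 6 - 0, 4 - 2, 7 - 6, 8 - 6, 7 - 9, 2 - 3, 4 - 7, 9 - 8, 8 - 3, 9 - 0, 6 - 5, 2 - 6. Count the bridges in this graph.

The edges on the cycle 7-9-10-5-6-2-7 are not bridges since each lies on that cycle.
But removing 1 - 4 disconnects 1 from 4 — this is a bridge.

1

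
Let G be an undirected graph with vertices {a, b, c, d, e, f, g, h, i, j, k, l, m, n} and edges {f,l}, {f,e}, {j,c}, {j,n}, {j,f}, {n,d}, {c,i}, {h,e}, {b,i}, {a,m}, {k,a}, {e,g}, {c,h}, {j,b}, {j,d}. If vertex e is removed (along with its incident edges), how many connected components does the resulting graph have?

3

With e gone, the remaining components are: {g}; {a, k, m}; {b, c, d, f, h, i, j, l, n}.
That is 3 components.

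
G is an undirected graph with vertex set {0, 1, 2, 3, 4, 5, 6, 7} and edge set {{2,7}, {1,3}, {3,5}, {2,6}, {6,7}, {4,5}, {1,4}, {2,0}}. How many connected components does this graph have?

2

Starting from 1 we can reach 1, 3, 4, 5. That is one component of size 4.
Starting from 0 we can reach 0, 2, 6, 7. That is one component of size 4.
Total: 2 components.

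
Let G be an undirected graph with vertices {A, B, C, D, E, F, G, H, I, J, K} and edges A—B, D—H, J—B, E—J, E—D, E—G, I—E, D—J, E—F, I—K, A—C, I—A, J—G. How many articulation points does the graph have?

4

Removing A increases the component count from 1 to 2, so A is a cut vertex.
Removing D increases the component count from 1 to 2, so D is a cut vertex.
Removing E increases the component count from 1 to 2, so E is a cut vertex.
Likewise I is a cut vertex.
By contrast removing J leaves 1 component; it is not a cut vertex. No other vertex is a cut vertex either.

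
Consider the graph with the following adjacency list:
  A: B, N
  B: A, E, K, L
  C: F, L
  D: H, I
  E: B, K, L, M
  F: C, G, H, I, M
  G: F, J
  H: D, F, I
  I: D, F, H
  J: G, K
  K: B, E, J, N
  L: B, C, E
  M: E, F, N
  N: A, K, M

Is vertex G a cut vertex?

Deleting G leaves 1 component (was 1) (its neighbors F, J remain connected to each other), so G is not a cut vertex.

No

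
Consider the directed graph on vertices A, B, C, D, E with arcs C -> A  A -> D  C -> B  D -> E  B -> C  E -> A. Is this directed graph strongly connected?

No

There is no directed path from D to C, so the graph is not strongly connected.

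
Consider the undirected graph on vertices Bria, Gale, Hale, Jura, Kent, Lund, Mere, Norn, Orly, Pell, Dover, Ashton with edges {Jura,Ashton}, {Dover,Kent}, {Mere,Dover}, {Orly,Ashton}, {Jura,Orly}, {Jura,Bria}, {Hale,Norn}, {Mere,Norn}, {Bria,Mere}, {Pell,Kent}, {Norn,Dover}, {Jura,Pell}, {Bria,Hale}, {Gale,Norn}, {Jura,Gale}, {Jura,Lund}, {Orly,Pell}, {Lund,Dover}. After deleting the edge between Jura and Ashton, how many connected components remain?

1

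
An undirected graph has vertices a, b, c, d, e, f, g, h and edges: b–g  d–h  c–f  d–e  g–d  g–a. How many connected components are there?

2

Starting from c we can reach c, f. That is one component of size 2.
Starting from a we can reach a, b, d, e, g, h. That is one component of size 6.
Total: 2 components.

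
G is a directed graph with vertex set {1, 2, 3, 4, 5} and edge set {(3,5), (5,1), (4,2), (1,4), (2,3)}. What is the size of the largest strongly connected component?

5

{1, 2, 3, 4, 5} are all mutually reachable — one SCC of size 5.
The largest has 5 vertices.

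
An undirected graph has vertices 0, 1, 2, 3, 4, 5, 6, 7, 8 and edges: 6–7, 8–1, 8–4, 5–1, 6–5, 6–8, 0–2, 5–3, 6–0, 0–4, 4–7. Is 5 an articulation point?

Deleting 5 raises the number of components from 1 to 2, so 5 is a cut vertex.

Yes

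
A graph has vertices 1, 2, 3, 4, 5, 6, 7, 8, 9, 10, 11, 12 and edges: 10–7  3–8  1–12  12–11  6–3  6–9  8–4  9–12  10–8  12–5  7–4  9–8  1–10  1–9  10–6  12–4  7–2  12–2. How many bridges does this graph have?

The edges on the cycle 6-9-8-3-6 are not bridges since each lies on that cycle.
But removing 11–12 disconnects 11 from 12; removing 5–12 disconnects 5 from 12 — these are bridges.
That makes 2 bridges.

2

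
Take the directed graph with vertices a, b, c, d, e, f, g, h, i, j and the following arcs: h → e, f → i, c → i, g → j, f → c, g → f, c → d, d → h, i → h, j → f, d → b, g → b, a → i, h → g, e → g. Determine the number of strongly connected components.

3

{c, d, e, f, g, h, i, j} are all mutually reachable — one SCC of size 8.
{a} is an SCC by itself.
{b} is an SCC by itself.
That gives 3 strongly connected components.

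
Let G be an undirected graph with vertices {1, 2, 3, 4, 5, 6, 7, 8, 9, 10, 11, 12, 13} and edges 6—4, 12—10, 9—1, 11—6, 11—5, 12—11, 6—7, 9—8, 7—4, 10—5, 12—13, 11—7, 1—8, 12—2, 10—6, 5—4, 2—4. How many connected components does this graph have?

3

3 is isolated — a component by itself.
Starting from 1 we can reach 1, 8, 9. That is one component of size 3.
Starting from 2 we can reach 2, 4, 5, 6, 7, 10, 11, 12, 13. That is one component of size 9.
Total: 3 components.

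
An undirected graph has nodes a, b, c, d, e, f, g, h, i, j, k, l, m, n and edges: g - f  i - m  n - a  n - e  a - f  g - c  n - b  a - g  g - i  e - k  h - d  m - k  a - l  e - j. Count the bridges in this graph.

The edges on the cycle n-a-g-i-m-k-e-n are not bridges since each lies on that cycle.
But removing e - j disconnects e from j; removing b - n disconnects b from n; removing h - d disconnects h from d; removing l - a disconnects l from a — these are bridges.
In total 5 edges are bridges.

5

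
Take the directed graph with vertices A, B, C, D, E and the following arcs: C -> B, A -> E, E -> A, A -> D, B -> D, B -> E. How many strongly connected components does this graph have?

4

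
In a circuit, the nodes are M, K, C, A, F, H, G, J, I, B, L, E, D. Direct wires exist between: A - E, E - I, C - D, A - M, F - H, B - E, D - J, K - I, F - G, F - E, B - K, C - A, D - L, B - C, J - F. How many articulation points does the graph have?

Removing A increases the component count from 1 to 2, so A is a cut vertex.
Removing D increases the component count from 1 to 2, so D is a cut vertex.
Removing F increases the component count from 1 to 3, so F is a cut vertex.
By contrast removing M leaves 1 component; it is not a cut vertex. No other vertex is a cut vertex either.

3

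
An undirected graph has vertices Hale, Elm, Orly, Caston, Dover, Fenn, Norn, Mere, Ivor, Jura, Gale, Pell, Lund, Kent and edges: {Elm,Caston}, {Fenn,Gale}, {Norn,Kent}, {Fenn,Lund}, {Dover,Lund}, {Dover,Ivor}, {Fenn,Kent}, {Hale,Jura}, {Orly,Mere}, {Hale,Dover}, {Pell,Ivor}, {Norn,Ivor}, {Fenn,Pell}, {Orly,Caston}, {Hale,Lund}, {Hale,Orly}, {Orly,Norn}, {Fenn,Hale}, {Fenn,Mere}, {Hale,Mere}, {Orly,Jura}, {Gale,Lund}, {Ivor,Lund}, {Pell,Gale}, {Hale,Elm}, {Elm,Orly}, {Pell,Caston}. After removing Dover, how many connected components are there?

With Dover gone, the remaining components are: {Elm, Fenn, Gale, Hale, Ivor, Jura, Kent, Lund, Mere, Norn, Orly, Pell, Caston}.
That is 1 component.

1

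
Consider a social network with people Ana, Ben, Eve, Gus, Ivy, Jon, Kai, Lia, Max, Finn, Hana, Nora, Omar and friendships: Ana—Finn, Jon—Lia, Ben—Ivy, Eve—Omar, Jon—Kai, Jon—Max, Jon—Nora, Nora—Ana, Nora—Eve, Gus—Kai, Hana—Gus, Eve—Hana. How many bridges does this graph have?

6

The edges on the cycle Jon-Nora-Eve-Hana-Gus-Kai-Jon are not bridges since each lies on that cycle.
But removing Ben—Ivy disconnects Ben from Ivy; removing Finn—Ana disconnects Finn from Ana; removing Nora—Ana disconnects Nora from Ana; removing Eve—Omar disconnects Eve from Omar — these are bridges.
In total 6 edges are bridges.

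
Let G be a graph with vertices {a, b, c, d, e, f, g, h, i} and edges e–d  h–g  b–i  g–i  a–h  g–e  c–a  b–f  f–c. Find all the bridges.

The edges on the cycle b-f-c-a-h-g-i-b are not bridges since each lies on that cycle.
But removing g–e disconnects g from e; removing d–e disconnects d from e — these are bridges.

d-e, e-g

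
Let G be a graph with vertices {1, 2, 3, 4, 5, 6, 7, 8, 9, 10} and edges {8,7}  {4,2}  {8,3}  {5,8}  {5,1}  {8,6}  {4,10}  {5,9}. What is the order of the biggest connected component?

7

Starting from 2 we can reach 2, 4, 10. That is one component of size 3.
Starting from 1 we can reach 1, 3, 5, 6, 7, 8, 9. That is one component of size 7.
The largest has 7 vertices.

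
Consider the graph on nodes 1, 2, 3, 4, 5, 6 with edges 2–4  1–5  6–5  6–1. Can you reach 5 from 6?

Yes

From 6 we can reach 1, 5, 6, which includes 5.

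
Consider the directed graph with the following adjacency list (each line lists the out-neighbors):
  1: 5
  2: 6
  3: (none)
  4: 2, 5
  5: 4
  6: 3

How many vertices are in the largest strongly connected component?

2

{4, 5} are all mutually reachable — one SCC of size 2.
{2} is an SCC by itself.
{3} is an SCC by itself.
{6} is an SCC by itself.
{1} is an SCC by itself.
The largest has 2 vertices.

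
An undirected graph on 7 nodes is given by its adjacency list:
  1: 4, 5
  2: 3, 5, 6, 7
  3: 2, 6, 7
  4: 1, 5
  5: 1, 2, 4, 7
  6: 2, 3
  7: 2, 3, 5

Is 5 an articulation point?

Deleting 5 raises the number of components from 1 to 2, so 5 is a cut vertex.

Yes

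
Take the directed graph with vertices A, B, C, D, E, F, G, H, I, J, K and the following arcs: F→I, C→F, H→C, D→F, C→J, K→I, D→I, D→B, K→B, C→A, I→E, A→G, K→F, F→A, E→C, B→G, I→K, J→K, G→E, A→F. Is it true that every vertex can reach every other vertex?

No

There is no directed path from G to D, so the graph is not strongly connected.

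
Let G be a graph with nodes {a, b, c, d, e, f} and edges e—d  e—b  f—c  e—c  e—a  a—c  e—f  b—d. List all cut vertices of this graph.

Removing e increases the component count from 1 to 2, so e is a cut vertex.
By contrast removing a leaves 1 component; it is not a cut vertex. No other vertex is a cut vertex either.

e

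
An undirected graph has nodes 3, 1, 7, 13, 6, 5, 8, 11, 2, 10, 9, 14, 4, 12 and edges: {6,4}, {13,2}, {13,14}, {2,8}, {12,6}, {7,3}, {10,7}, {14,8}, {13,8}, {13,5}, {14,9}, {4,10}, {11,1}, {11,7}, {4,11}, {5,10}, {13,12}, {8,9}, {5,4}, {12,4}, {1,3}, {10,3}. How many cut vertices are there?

Removing 13 increases the component count from 1 to 2, so 13 is a cut vertex.
By contrast removing 11 leaves 1 component; it is not a cut vertex. No other vertex is a cut vertex either.

1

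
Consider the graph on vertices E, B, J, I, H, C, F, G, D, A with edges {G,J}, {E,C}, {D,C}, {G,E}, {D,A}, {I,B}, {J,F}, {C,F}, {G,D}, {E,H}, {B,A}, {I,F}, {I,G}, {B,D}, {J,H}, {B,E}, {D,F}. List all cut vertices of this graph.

Removing E, for instance, still leaves 1 component. No single vertex removal increases the component count — the graph has no articulation points.

none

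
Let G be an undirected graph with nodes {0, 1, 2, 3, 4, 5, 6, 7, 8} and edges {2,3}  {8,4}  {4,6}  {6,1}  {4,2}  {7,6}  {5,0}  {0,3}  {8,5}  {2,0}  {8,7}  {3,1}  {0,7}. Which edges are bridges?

none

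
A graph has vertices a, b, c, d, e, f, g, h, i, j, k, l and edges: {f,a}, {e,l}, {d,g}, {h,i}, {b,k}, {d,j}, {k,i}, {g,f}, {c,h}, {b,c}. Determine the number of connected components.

Starting from e we can reach e, l. That is one component of size 2.
Starting from b we can reach b, c, h, i, k. That is one component of size 5.
Starting from a we can reach a, d, f, g, j. That is one component of size 5.
Total: 3 components.

3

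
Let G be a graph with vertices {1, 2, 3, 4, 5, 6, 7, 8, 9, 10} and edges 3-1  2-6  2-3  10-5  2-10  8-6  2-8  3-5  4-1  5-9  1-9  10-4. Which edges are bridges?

The edges on the cycle 2-8-6-2 are not bridges since each lies on that cycle.
Every edge lies on some cycle, so there are no bridges.

none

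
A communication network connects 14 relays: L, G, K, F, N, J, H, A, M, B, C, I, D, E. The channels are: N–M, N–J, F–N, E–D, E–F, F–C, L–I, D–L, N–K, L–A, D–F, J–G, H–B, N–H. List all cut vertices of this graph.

D, F, H, J, L, N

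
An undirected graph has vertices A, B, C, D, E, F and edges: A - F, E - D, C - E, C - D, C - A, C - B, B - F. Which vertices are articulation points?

C

Removing C increases the component count from 1 to 2, so C is a cut vertex.
By contrast removing D leaves 1 component; it is not a cut vertex. No other vertex is a cut vertex either.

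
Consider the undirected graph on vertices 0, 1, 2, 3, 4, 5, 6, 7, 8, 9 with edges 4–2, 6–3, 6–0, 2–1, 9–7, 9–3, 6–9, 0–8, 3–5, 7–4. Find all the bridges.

The edges on the cycle 6-9-3-6 are not bridges since each lies on that cycle.
But removing 7–4 disconnects 7 from 4; removing 3–5 disconnects 3 from 5; removing 0–8 disconnects 0 from 8; removing 2–1 disconnects 2 from 1 — these are bridges.
In total 7 edges are bridges.

0-6, 0-8, 1-2, 2-4, 3-5, 4-7, 7-9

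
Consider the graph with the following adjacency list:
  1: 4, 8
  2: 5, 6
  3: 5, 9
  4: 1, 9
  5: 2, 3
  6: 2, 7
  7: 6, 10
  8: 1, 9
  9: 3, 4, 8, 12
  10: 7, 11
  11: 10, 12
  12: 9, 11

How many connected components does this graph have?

Starting from 1 we can reach 1, 2, 3, 4, 5, 6, 7, 8, 9, 10, 11, 12. That is one component of size 12.
Total: 1 component.

1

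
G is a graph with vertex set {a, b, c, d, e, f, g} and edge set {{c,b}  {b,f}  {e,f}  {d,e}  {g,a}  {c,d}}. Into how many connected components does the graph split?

Starting from a we can reach a, g. That is one component of size 2.
Starting from b we can reach b, c, d, e, f. That is one component of size 5.
Total: 2 components.

2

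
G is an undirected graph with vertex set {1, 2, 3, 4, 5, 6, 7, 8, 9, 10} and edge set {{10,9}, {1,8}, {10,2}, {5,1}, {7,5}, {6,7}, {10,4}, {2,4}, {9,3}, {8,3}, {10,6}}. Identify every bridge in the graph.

The edges on the cycle 10-2-4-10 are not bridges since each lies on that cycle.
Every edge lies on some cycle, so there are no bridges.

none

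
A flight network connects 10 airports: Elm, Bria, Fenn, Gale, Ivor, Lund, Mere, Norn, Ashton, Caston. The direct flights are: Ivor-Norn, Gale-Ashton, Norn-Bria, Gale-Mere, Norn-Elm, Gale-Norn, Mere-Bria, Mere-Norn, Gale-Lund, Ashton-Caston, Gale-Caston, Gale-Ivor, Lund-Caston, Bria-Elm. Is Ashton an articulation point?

No

Deleting Ashton leaves 2 components (was 2), so Ashton is not a cut vertex.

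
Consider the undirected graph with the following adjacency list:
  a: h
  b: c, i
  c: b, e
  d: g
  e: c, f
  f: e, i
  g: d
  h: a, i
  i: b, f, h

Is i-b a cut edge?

After removing i-b, the path i-f-e-c-b still connects them, so the edge is not a bridge.

No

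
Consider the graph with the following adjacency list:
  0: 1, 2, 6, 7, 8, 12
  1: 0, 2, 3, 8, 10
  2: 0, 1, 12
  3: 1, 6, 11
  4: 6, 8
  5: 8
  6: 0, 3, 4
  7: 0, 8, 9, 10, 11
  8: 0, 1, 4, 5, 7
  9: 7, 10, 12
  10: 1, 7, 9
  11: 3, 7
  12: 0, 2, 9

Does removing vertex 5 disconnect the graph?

No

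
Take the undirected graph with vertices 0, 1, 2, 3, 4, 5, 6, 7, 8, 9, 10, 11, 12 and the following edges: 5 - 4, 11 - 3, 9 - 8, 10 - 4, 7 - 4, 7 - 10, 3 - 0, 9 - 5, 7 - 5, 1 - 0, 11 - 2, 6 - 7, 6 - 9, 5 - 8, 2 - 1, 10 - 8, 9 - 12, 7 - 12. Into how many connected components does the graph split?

Starting from 0 we can reach 0, 1, 2, 3, 11. That is one component of size 5.
Starting from 4 we can reach 4, 5, 6, 7, 8, 9, 10, 12. That is one component of size 8.
Total: 2 components.

2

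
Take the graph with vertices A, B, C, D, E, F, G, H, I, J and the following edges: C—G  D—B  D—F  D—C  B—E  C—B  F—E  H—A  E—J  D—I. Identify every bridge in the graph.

A-H, C-G, D-I, E-J

The edges on the cycle D-C-B-D are not bridges since each lies on that cycle.
But removing I—D disconnects I from D; removing H—A disconnects H from A; removing C—G disconnects C from G; removing E—J disconnects E from J — these are bridges.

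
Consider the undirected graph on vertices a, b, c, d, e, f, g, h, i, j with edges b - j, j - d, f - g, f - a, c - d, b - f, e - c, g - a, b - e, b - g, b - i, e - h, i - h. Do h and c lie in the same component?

Yes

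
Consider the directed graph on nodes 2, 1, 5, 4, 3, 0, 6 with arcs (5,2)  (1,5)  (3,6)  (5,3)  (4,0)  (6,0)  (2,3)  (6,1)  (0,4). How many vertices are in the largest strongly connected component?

5

{1, 2, 3, 5, 6} are all mutually reachable — one SCC of size 5.
{0, 4} are all mutually reachable — one SCC of size 2.
The largest has 5 vertices.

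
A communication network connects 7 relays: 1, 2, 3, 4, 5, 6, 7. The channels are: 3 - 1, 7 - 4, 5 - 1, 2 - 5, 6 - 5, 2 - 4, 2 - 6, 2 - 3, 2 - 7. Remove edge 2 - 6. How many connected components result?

1

2 and 6 are still connected via 2-5-6, so the component count stays at 1.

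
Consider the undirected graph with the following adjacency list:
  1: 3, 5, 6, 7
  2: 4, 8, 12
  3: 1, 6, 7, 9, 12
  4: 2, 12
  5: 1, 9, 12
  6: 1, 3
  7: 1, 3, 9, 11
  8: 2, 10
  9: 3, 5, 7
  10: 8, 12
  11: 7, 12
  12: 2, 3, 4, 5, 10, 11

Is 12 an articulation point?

Yes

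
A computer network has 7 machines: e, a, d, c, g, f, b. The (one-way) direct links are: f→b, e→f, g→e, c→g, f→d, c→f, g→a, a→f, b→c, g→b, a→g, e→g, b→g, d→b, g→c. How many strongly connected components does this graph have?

{a, b, c, d, e, f, g} are all mutually reachable — one SCC of size 7.
That gives 1 strongly connected component.

1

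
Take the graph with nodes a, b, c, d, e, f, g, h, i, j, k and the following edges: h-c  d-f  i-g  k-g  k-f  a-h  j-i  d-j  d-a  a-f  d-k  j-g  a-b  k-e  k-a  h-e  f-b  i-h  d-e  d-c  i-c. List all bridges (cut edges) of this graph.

none

The edges on the cycle d-k-g-i-j-d are not bridges since each lies on that cycle.
Every edge lies on some cycle, so there are no bridges.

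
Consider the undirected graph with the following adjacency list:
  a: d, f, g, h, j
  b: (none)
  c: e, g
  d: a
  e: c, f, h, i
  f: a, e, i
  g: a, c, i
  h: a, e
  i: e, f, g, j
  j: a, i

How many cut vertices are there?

1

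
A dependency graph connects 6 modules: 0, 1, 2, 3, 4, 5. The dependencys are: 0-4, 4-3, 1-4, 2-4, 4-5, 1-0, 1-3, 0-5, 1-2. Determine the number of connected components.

1

Starting from 0 we can reach 0, 1, 2, 3, 4, 5. That is one component of size 6.
Total: 1 component.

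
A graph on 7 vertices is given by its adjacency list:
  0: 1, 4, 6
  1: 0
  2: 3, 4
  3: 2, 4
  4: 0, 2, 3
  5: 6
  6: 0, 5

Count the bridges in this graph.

The edges on the cycle 2-4-3-2 are not bridges since each lies on that cycle.
But removing 0-6 disconnects 0 from 6; removing 4-0 disconnects 4 from 0; removing 6-5 disconnects 6 from 5; removing 0-1 disconnects 0 from 1 — these are bridges.
That makes 4 bridges.

4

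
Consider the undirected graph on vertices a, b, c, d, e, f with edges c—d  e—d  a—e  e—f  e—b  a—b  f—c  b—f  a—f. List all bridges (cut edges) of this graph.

none

The edges on the cycle e-b-f-c-d-e are not bridges since each lies on that cycle.
Every edge lies on some cycle, so there are no bridges.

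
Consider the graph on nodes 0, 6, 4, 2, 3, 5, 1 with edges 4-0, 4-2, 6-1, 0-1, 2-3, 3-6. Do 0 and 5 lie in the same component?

The component containing 0 is {0, 1, 2, 3, 4, 6}, and 5 is not in it.

No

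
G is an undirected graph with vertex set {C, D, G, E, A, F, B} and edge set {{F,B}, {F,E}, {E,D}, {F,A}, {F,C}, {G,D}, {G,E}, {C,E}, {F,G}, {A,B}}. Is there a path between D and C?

From D we can reach A, B, C, D, E, F, G, which includes C.

Yes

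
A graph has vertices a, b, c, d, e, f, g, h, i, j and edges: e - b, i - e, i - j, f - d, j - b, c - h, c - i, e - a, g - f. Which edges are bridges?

a-e, c-h, c-i, d-f, f-g

The edges on the cycle i-j-b-e-i are not bridges since each lies on that cycle.
But removing a - e disconnects a from e; removing c - h disconnects c from h; removing c - i disconnects c from i; removing f - d disconnects f from d — these are bridges.
In total 5 edges are bridges.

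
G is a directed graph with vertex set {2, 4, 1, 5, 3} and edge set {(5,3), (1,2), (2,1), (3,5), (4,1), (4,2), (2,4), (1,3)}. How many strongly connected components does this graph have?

2

{1, 2, 4} are all mutually reachable — one SCC of size 3.
{3, 5} are all mutually reachable — one SCC of size 2.
That gives 2 strongly connected components.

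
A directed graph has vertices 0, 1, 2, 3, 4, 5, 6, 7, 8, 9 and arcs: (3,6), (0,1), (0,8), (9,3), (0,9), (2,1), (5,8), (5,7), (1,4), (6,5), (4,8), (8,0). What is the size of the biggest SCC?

8

{0, 1, 3, 4, 5, 6, 8, 9} are all mutually reachable — one SCC of size 8.
{7} is an SCC by itself.
{2} is an SCC by itself.
The largest has 8 vertices.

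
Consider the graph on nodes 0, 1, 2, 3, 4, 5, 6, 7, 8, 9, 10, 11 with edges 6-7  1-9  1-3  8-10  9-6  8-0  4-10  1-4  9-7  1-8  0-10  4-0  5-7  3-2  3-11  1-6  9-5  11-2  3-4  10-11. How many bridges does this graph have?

The edges on the cycle 9-5-7-9 are not bridges since each lies on that cycle.
Every edge lies on some cycle, so there are no bridges.

0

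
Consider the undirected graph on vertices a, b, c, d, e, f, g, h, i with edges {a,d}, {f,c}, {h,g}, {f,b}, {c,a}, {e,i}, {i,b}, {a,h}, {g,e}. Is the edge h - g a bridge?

No

After removing h - g, the path h-a-c-f-b-i-e-g still connects them, so the edge is not a bridge.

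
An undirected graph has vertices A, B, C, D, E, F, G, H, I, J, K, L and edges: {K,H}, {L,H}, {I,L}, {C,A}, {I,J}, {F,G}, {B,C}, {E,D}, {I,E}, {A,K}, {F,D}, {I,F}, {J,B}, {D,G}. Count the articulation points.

Removing I increases the component count from 1 to 2, so I is a cut vertex.
By contrast removing D leaves 1 component; it is not a cut vertex. No other vertex is a cut vertex either.

1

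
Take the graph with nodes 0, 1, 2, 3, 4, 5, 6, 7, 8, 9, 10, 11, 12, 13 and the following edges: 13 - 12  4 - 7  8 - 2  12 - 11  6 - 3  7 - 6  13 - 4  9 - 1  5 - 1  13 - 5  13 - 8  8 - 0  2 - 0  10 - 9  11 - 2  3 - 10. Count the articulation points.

1

Removing 13 increases the component count from 1 to 2, so 13 is a cut vertex.
By contrast removing 9 leaves 1 component; it is not a cut vertex. No other vertex is a cut vertex either.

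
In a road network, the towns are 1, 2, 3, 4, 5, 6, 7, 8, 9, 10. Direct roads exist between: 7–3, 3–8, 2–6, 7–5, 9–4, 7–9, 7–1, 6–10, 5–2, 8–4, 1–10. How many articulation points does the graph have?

1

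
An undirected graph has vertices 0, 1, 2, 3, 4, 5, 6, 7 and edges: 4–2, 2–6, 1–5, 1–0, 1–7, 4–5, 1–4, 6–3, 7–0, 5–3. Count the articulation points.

Removing 1 increases the component count from 1 to 2, so 1 is a cut vertex.
By contrast removing 6 leaves 1 component; it is not a cut vertex. No other vertex is a cut vertex either.

1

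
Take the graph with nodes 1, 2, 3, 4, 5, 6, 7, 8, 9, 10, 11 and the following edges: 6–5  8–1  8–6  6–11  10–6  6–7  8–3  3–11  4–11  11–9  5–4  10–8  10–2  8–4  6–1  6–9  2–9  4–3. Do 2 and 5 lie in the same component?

From 2 we can reach 1, 2, 3, 4, 5, 6, 7, 8, 9, 10, 11, which includes 5.

Yes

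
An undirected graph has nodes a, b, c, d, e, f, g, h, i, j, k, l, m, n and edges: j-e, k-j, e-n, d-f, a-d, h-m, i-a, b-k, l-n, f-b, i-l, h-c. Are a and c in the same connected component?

The component containing a is {a, b, d, e, f, i, j, k, l, n}, and c is not in it.

No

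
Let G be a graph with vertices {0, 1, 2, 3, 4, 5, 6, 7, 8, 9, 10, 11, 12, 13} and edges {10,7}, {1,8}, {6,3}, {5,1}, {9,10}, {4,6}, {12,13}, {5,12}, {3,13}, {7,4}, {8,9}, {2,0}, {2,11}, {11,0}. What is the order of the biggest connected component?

Starting from 0 we can reach 0, 2, 11. That is one component of size 3.
Starting from 1 we can reach 1, 3, 4, 5, 6, 7, 8, 9, 10, 12, 13. That is one component of size 11.
The largest has 11 vertices.

11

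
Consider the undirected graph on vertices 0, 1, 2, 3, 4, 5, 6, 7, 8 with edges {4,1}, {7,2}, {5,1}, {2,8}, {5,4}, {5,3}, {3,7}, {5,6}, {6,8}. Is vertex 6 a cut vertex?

No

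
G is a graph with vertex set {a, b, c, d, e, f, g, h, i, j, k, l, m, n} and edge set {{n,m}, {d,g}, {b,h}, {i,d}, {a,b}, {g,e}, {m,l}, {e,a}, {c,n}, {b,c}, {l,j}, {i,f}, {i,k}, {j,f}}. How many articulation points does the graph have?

Removing b increases the component count from 1 to 2, so b is a cut vertex.
Removing i increases the component count from 1 to 2, so i is a cut vertex.
By contrast removing m leaves 1 component; it is not a cut vertex. No other vertex is a cut vertex either.

2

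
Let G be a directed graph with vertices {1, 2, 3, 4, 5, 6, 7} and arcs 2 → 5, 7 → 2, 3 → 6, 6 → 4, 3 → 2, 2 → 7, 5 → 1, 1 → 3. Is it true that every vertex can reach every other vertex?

No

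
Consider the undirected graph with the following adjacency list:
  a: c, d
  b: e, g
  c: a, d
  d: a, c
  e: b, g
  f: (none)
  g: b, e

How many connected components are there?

3

f is isolated — a component by itself.
Starting from b we can reach b, e, g. That is one component of size 3.
Starting from a we can reach a, c, d. That is one component of size 3.
Total: 3 components.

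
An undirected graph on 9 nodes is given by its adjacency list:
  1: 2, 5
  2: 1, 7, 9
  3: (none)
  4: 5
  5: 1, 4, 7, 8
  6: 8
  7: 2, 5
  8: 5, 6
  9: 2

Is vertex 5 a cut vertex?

Deleting 5 raises the number of components from 2 to 4, so 5 is a cut vertex.

Yes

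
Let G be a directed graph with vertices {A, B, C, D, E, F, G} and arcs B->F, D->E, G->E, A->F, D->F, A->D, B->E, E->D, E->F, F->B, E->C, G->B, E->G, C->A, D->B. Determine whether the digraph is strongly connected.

Yes

From A we can reach every vertex (A, B, C, D, E, F, G), and every vertex can reach A (A, B, C, D, E, F, G). So the whole graph is one strongly connected component.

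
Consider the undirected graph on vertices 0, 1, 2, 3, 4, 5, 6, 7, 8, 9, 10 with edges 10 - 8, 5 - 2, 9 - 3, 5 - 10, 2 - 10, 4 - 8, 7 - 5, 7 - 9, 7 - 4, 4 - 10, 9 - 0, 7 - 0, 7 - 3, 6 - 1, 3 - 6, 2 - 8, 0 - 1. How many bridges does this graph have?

The edges on the cycle 7-9-3-7 are not bridges since each lies on that cycle.
Every edge lies on some cycle, so there are no bridges.

0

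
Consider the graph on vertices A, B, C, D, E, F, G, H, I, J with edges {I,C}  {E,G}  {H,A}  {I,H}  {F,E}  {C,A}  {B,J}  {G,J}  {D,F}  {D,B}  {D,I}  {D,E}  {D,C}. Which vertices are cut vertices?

Removing D increases the component count from 1 to 2, so D is a cut vertex.
By contrast removing J leaves 1 component; it is not a cut vertex. No other vertex is a cut vertex either.

D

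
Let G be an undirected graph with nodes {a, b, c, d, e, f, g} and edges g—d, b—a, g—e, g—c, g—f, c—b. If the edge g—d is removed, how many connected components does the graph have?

Before removal there is 1 component.
g—d is a bridge — removing it separates g's side from d's side.
After removal: 2 components.

2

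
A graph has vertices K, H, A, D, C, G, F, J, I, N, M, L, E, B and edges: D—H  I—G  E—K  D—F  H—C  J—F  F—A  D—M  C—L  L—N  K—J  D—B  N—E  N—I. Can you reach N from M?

Yes

From M we can reach A, B, C, D, E, F, G, H, I, J, K, L, M, N, which includes N.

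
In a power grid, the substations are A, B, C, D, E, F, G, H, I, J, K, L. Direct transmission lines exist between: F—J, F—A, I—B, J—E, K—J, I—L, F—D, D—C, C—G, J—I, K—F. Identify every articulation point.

C, D, F, I, J

Removing C increases the component count from 2 to 3, so C is a cut vertex.
Removing D increases the component count from 2 to 3, so D is a cut vertex.
Removing F increases the component count from 2 to 4, so F is a cut vertex.
Likewise I, J are cut vertices.
By contrast removing K leaves 2 components; it is not a cut vertex. No other vertex is a cut vertex either.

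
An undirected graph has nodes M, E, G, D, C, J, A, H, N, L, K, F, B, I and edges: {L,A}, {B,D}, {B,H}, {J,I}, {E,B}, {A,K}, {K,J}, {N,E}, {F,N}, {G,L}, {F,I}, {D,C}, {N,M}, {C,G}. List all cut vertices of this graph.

Removing B increases the component count from 1 to 2, so B is a cut vertex.
Removing N increases the component count from 1 to 2, so N is a cut vertex.
By contrast removing C leaves 1 component; it is not a cut vertex. No other vertex is a cut vertex either.

B, N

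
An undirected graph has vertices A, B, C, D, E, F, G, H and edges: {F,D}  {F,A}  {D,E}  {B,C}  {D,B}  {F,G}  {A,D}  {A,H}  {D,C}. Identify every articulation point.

A, D, F

Removing A increases the component count from 1 to 2, so A is a cut vertex.
Removing D increases the component count from 1 to 3, so D is a cut vertex.
Removing F increases the component count from 1 to 2, so F is a cut vertex.
By contrast removing H leaves 1 component; it is not a cut vertex. No other vertex is a cut vertex either.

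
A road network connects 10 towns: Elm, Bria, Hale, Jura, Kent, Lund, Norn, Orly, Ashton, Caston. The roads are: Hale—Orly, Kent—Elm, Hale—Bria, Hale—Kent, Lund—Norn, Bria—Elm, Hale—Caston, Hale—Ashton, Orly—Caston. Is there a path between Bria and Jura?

No

The component containing Bria is {Elm, Bria, Hale, Kent, Orly, Ashton, Caston}, and Jura is not in it.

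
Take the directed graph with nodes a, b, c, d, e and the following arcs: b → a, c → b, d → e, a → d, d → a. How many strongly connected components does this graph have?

{a, d} are all mutually reachable — one SCC of size 2.
{c} is an SCC by itself.
{e} is an SCC by itself.
{b} is an SCC by itself.
That gives 4 strongly connected components.

4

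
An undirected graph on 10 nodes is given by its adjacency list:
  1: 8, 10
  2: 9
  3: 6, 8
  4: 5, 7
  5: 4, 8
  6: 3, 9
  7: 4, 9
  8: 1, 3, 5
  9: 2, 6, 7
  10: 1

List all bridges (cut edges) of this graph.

The edges on the cycle 6-3-8-5-4-7-9-6 are not bridges since each lies on that cycle.
But removing 2-9 disconnects 2 from 9; removing 8-1 disconnects 8 from 1; removing 10-1 disconnects 10 from 1 — these are bridges.

1-10, 1-8, 2-9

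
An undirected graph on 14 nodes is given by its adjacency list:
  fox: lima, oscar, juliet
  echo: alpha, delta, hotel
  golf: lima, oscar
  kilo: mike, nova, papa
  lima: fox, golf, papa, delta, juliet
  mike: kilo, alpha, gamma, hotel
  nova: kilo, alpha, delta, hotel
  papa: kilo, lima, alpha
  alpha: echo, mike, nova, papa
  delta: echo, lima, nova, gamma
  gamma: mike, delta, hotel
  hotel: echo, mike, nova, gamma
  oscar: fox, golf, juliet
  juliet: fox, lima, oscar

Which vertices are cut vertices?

lima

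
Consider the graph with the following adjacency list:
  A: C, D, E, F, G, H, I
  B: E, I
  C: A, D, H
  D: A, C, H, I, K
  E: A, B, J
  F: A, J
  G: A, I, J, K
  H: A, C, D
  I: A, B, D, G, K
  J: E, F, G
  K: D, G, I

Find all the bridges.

The edges on the cycle C-H-D-C are not bridges since each lies on that cycle.
Every edge lies on some cycle, so there are no bridges.

none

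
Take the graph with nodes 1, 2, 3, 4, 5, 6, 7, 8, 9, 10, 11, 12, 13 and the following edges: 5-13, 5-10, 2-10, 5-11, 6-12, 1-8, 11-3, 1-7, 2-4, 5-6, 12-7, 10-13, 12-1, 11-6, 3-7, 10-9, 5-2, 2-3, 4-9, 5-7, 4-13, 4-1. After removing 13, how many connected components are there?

1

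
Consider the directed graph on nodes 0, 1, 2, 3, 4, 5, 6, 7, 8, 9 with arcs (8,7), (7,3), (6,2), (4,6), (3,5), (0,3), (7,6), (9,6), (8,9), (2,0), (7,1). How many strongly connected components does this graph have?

{6} is an SCC by itself.
{8} is an SCC by itself.
{9} is an SCC by itself.
{1} is an SCC by itself.
{0} is an SCC by itself.
(and 5 more singleton SCCs)
That gives 10 strongly connected components.

10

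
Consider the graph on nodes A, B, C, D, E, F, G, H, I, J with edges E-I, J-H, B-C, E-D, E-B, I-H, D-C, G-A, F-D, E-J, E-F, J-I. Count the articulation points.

1

Removing E increases the component count from 2 to 3, so E is a cut vertex.
By contrast removing C leaves 2 components; it is not a cut vertex. No other vertex is a cut vertex either.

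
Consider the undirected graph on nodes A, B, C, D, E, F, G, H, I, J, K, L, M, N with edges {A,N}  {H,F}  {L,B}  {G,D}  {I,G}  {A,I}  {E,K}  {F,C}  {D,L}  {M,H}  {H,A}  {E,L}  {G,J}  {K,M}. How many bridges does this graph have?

The edges on the cycle E-K-M-H-A-I-G-D-L-E are not bridges since each lies on that cycle.
But removing L - B disconnects L from B; removing F - C disconnects F from C; removing F - H disconnects F from H; removing A - N disconnects A from N — these are bridges.
In total 5 edges are bridges.

5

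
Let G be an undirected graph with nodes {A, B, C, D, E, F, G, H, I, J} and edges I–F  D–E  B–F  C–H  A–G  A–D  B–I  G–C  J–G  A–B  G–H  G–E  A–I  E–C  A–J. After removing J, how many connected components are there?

1

With J gone, the remaining components are: {A, B, C, D, E, F, G, H, I}.
That is 1 component.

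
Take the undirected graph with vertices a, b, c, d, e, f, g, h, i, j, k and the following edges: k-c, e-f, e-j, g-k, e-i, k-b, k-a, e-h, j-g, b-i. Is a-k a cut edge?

Yes

Removing a-k leaves no path between a and k: the component count goes from 2 to 3. So it is a bridge.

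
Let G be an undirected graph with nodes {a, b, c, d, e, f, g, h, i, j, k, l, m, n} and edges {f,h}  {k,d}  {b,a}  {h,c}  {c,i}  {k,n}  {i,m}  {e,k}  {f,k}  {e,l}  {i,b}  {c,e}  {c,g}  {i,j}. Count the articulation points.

5

Removing b increases the component count from 1 to 2, so b is a cut vertex.
Removing c increases the component count from 1 to 3, so c is a cut vertex.
Removing e increases the component count from 1 to 2, so e is a cut vertex.
Likewise i, k are cut vertices.
By contrast removing m leaves 1 component; it is not a cut vertex. No other vertex is a cut vertex either.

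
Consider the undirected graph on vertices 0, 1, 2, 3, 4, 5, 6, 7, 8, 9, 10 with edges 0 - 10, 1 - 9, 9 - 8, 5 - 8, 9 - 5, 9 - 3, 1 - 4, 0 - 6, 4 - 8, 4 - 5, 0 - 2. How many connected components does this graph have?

7 is isolated — a component by itself.
Starting from 0 we can reach 0, 2, 6, 10. That is one component of size 4.
Starting from 1 we can reach 1, 3, 4, 5, 8, 9. That is one component of size 6.
Total: 3 components.

3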